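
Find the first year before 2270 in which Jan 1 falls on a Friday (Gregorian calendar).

Jan 1 advances by 2 weekdays after a leap year and by 1 after a common year.
2270: Jan 1 is Saturday.
2269: Friday
2269 begins on a Friday

2269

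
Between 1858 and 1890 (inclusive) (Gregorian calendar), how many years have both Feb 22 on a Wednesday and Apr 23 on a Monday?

Check each year's weekday for Feb 22 and Apr 23:
  1858: Mon/Fri  1859: Tue/Sat  1860: Wed/Mon ✓  1861: Fri/Tue  1862: Sat/Wed  1863: Sun/Thu  1864: Mon/Sat  1865: Wed/Sun  1866: Thu/Mon  1867: Fri/Tue  1868: Sat/Thu  1869: Mon/Fri  1870: Tue/Sat  1871: Wed/Sun  …(5 more)…  1877: Thu/Mon  1878: Fri/Tue  1879: Sat/Wed  1880: Sun/Fri  1881: Tue/Sat  1882: Wed/Sun  1883: Thu/Mon  1884: Fri/Wed  1885: Sun/Thu  1886: Mon/Fri  1887: Tue/Sat  1888: Wed/Mon ✓  1889: Fri/Tue  1890: Sat/Wed
Both conditions hold in: 1860, 1888 — 2.

2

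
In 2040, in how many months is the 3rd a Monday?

2

Check the 3rd of each month of 2040: Jan 3: Tue, Feb 3: Fri, Mar 3: Sat, Apr 3: Tue, May 3: Thu, Jun 3: Sun, Jul 3: Tue, Aug 3: Fri, Sep 3: Mon, Oct 3: Wed, Nov 3: Sat, Dec 3: Mon.
Monday occurs in September, December — 2 months.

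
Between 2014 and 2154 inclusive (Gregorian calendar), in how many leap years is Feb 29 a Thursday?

Leap years in 2014–2154: 34 of them.
Feb 29 weekday advances by 5 (mod 7) from one leap year to the next four years later (or differs when a century non-leap intervenes).
Leap-day weekdays: 2016:Mon 2020:Sat 2024:Thu✓ 2028:Tue 2032:Sun 2036:Fri 2040:Wed 2044:Mon 2048:Sat 2052:Thu✓ 2056:Tue 2060:Sun 2064:Fri …(8 more)… 2104:Fri 2108:Wed 2112:Mon 2116:Sat 2120:Thu✓ 2124:Tue 2128:Sun 2132:Fri 2136:Wed 2140:Mon 2144:Sat 2148:Thu✓ 2152:Tue
Thursday: 2024, 2052, 2080, 2120, 2148 → 5.

5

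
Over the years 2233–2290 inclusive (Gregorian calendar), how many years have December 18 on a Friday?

Track December 18's weekday year by year (advancing +1, or +2 across a Feb 29):
  2233: Wed  2234: Thu (+1)  2235: Fri (+1) ✓  2236: Sun (+2)  2237: Mon (+1)
  2238: Tue (+1)  2239: Wed (+1)  2240: Fri (+2) ✓  2241: Sat (+1)  2242: Sun (+1)
  2243: Mon (+1)  2244: Wed (+2)  2245: Thu (+1)  2246: Fri (+1) ✓  … (30 more years) …
  2277: Tue (+1)  2278: Wed (+1)  2279: Thu (+1)  2280: Sat (+2)  2281: Sun (+1)
  2282: Mon (+1)  2283: Tue (+1)  2284: Thu (+2)  2285: Fri (+1) ✓  2286: Sat (+1)
  2287: Sun (+1)  2288: Tue (+2)  2289: Wed (+1)  2290: Thu (+1)
Friday years: 2235, 2240, 2246, 2257, 2263, 2268, 2274, 2285 — 8 in total.

8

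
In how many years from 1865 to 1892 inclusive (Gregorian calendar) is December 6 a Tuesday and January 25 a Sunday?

0

Check each year's weekday for December 6 and January 25:
  1865: Wed/Wed  1866: Thu/Thu  1867: Fri/Fri  1868: Sun/Sat  1869: Mon/Mon  1870: Tue/Tue  1871: Wed/Wed  1872: Fri/Thu  1873: Sat/Sat  1874: Sun/Sun  1875: Mon/Mon  1876: Wed/Tue  1877: Thu/Thu  1878: Fri/Fri  1879: Sat/Sat  1880: Mon/Sun  1881: Tue/Tue  1882: Wed/Wed  1883: Thu/Thu  1884: Sat/Fri  1885: Sun/Sun  1886: Mon/Mon  1887: Tue/Tue  1888: Thu/Wed  1889: Fri/Fri  1890: Sat/Sat  1891: Sun/Sun  1892: Tue/Mon
Both conditions hold in: no year — 0.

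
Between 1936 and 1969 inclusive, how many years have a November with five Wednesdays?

10

November has 30 days; it has five Wednesdays when Wednesday falls among the first (month-length − 28) days — i.e. when November 1 is one of Wednesday/Tuesday.
November 1 by year: 1936:Sun 1937:Mon 1938:Tue✓ 1939:Wed✓ 1940:Fri 1941:Sat 1942:Sun 1943:Mon 1944:Wed✓ 1945:Thu 1946:Fri 1947:Sat 1948:Mon 1949:Tue✓ 1950:Wed✓ …(4 more)… 1955:Tue✓ 1956:Thu 1957:Fri 1958:Sat 1959:Sun 1960:Tue✓ 1961:Wed✓ 1962:Thu 1963:Fri 1964:Sun 1965:Mon 1966:Tue✓ 1967:Wed✓ 1968:Fri 1969:Sat
Years with five Wednesdays: 1938, 1939, 1944, 1949, 1950, 1955, 1960, 1961, 1966, 1967 → 10.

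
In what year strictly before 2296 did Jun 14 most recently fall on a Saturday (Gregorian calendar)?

2290

From one year to the next, a fixed date's weekday advances by 1, or by 2 when a Feb 29 lies between the two dates.
2296: June 14 is Sunday.
2295: Friday (−2)
2294: Thursday (−1)
2293: Wednesday (−1)
2292: Tuesday (−1)
2291: Sunday (−2)
2290: Saturday (−1)
Jun 14 falls on a Saturday in 2290.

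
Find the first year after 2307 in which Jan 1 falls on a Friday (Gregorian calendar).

Jan 1 advances by 2 weekdays after a leap year and by 1 after a common year.
2307: Jan 1 is Tuesday.
2308: Wednesday (leap)
2309: Friday
2309 begins on a Friday

2309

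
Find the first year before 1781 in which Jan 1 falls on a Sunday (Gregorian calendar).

1775

Jan 1 advances by 2 weekdays after a leap year and by 1 after a common year.
1781: Jan 1 is Monday.
1780: Saturday (leap)
1779: Friday
1778: Thursday
1777: Wednesday
1776: Monday (leap)
1775: Sunday
1775 begins on a Sunday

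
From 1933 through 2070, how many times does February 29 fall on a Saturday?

5

Leap years in 1933–2070: 34 of them.
Feb 29 weekday advances by 5 (mod 7) from one leap year to the next four years later (or differs when a century non-leap intervenes).
Leap-day weekdays: 1936:Sat✓ 1940:Thu 1944:Tue 1948:Sun 1952:Fri 1956:Wed 1960:Mon 1964:Sat✓ 1968:Thu 1972:Tue 1976:Sun 1980:Fri 1984:Wed …(8 more)… 2020:Sat✓ 2024:Thu 2028:Tue 2032:Sun 2036:Fri 2040:Wed 2044:Mon 2048:Sat✓ 2052:Thu 2056:Tue 2060:Sun 2064:Fri 2068:Wed
Saturday: 1936, 1964, 1992, 2020, 2048 → 5.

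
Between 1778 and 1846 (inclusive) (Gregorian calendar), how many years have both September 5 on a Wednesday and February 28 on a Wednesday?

7

Check each year's weekday for September 5 and February 28:
  1778: Sat/Sat  1779: Sun/Sun  1780: Tue/Mon  1781: Wed/Wed ✓  1782: Thu/Thu  1783: Fri/Fri  1784: Sun/Sat  1785: Mon/Mon  1786: Tue/Tue  1787: Wed/Wed ✓  1788: Fri/Thu  1789: Sat/Sat  1790: Sun/Sun  1791: Mon/Mon  …(41 more)…  1833: Thu/Thu  1834: Fri/Fri  1835: Sat/Sat  1836: Mon/Sun  1837: Tue/Tue  1838: Wed/Wed ✓  1839: Thu/Thu  1840: Sat/Fri  1841: Sun/Sun  1842: Mon/Mon  1843: Tue/Tue  1844: Thu/Wed  1845: Fri/Fri  1846: Sat/Sat
Both conditions hold in: 1781, 1787, 1798, 1810, 1821, 1827, 1838 — 7.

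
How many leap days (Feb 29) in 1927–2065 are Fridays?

Leap years in 1927–2065: 35 of them.
Feb 29 weekday advances by 5 (mod 7) from one leap year to the next four years later (or differs when a century non-leap intervenes).
Leap-day weekdays: 1928:Wed 1932:Mon 1936:Sat 1940:Thu 1944:Tue 1948:Sun 1952:Fri✓ 1956:Wed 1960:Mon 1964:Sat 1968:Thu 1972:Tue 1976:Sun …(9 more)… 2016:Mon 2020:Sat 2024:Thu 2028:Tue 2032:Sun 2036:Fri✓ 2040:Wed 2044:Mon 2048:Sat 2052:Thu 2056:Tue 2060:Sun 2064:Fri✓
Friday: 1952, 1980, 2008, 2036, 2064 → 5.

5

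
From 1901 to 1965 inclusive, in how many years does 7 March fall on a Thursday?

10

Track 7 March's weekday year by year (advancing +1, or +2 across a Feb 29):
  1901: Thu ✓  1902: Fri (+1)  1903: Sat (+1)  1904: Mon (+2)  1905: Tue (+1)
  1906: Wed (+1)  1907: Thu (+1) ✓  1908: Sat (+2)  1909: Sun (+1)  1910: Mon (+1)
  1911: Tue (+1)  1912: Thu (+2) ✓  1913: Fri (+1)  1914: Sat (+1)  … (37 more years) …
  1952: Fri (+2)  1953: Sat (+1)  1954: Sun (+1)  1955: Mon (+1)  1956: Wed (+2)
  1957: Thu (+1) ✓  1958: Fri (+1)  1959: Sat (+1)  1960: Mon (+2)  1961: Tue (+1)
  1962: Wed (+1)  1963: Thu (+1) ✓  1964: Sat (+2)  1965: Sun (+1)
Thursday years: 1901, 1907, 1912, 1918, 1929, 1935, 1940, 1946, 1957, 1963 — 10 in total.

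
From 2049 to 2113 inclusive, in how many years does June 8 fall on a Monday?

9

Track June 8's weekday year by year (advancing +1, or +2 across a Feb 29):
  2049: Tue  2050: Wed (+1)  2051: Thu (+1)  2052: Sat (+2)  2053: Sun (+1)
  2054: Mon (+1) ✓  2055: Tue (+1)  2056: Thu (+2)  2057: Fri (+1)  2058: Sat (+1)
  2059: Sun (+1)  2060: Tue (+2)  2061: Wed (+1)  2062: Thu (+1)  … (37 more years) …
  2100: Tue (+1)  2101: Wed (+1)  2102: Thu (+1)  2103: Fri (+1)  2104: Sun (+2)
  2105: Mon (+1) ✓  2106: Tue (+1)  2107: Wed (+1)  2108: Fri (+2)  2109: Sat (+1)
  2110: Sun (+1)  2111: Mon (+1) ✓  2112: Wed (+2)  2113: Thu (+1)
Monday years: 2054, 2065, 2071, 2076, 2082, 2093, 2099, 2105, 2111 — 9 in total.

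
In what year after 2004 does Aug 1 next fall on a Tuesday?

2006

From one year to the next, a fixed date's weekday advances by 1, or by 2 when a Feb 29 lies between the two dates.
2004: August 1 is Sunday.
2005: Monday (+1)
2006: Tuesday (+1)
Aug 1 falls on a Tuesday in 2006.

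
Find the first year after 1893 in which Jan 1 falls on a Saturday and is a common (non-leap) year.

1898

Jan 1 advances by 2 weekdays after a leap year and by 1 after a common year.
1893: Jan 1 is Sunday.
1894: Monday
1895: Tuesday
1896: Wednesday (leap)
1897: Friday
1898: Saturday
1898 begins on a Saturday and is a common year.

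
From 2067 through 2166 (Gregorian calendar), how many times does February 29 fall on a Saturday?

Leap years in 2067–2166: 24 of them.
Feb 29 weekday advances by 5 (mod 7) from one leap year to the next four years later (or differs when a century non-leap intervenes).
Leap-day weekdays: 2068:Wed 2072:Mon 2076:Sat✓ 2080:Thu 2084:Tue 2088:Sun 2092:Fri 2096:Wed 2104:Fri 2108:Wed 2112:Mon 2116:Sat✓ 2120:Thu 2124:Tue 2128:Sun 2132:Fri 2136:Wed 2140:Mon 2144:Sat✓ 2148:Thu 2152:Tue 2156:Sun 2160:Fri 2164:Wed
Saturday: 2076, 2116, 2144 → 3.

3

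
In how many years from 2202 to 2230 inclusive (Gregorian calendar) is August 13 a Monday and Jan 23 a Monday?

1

Check each year's weekday for August 13 and Jan 23:
  2202: Fri/Sat  2203: Sat/Sun  2204: Mon/Mon ✓  2205: Tue/Wed  2206: Wed/Thu  2207: Thu/Fri  2208: Sat/Sat  2209: Sun/Mon  2210: Mon/Tue  2211: Tue/Wed  2212: Thu/Thu  2213: Fri/Sat  2214: Sat/Sun  2215: Sun/Mon  2216: Tue/Tue  2217: Wed/Thu  2218: Thu/Fri  2219: Fri/Sat  2220: Sun/Sun  2221: Mon/Tue  2222: Tue/Wed  2223: Wed/Thu  2224: Fri/Fri  2225: Sat/Sun  2226: Sun/Mon  2227: Mon/Tue  2228: Wed/Wed  2229: Thu/Fri  2230: Fri/Sat
Both conditions hold in: 2204 — 1.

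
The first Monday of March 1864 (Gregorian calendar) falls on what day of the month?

March 1, 1864 is a Tuesday, so the first Monday is the 7th.
The first Monday is 7 + 0 = 7.

7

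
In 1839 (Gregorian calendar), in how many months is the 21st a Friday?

Check the 21st of each month of 1839: Jan 21: Mon, Feb 21: Thu, Mar 21: Thu, Apr 21: Sun, May 21: Tue, Jun 21: Fri, Jul 21: Sun, Aug 21: Wed, Sep 21: Sat, Oct 21: Mon, Nov 21: Thu, Dec 21: Sat.
Friday occurs in June — 1 month.

1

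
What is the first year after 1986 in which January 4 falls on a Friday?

1991

From one year to the next, a fixed date's weekday advances by 1, or by 2 when a Feb 29 lies between the two dates.
1986: January 4 is Saturday.
1987: Sunday (+1)
1988: Monday (+1)
1989: Wednesday (+2)
1990: Thursday (+1)
1991: Friday (+1)
January 4 falls on a Friday in 1991.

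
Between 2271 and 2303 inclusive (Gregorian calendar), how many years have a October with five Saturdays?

13

October has 31 days; it has five Saturdays when Saturday falls among the first (month-length − 28) days — i.e. when October 1 is one of Saturday/Friday/Thursday.
October 1 by year: 2271:Sun 2272:Tue 2273:Wed 2274:Thu✓ 2275:Fri✓ 2276:Sun 2277:Mon 2278:Tue 2279:Wed 2280:Fri✓ 2281:Sat✓ 2282:Sun 2283:Mon 2284:Wed 2285:Thu✓ …(3 more)… 2289:Tue 2290:Wed 2291:Thu✓ 2292:Sat✓ 2293:Sun 2294:Mon 2295:Tue 2296:Thu✓ 2297:Fri✓ 2298:Sat✓ 2299:Sun 2300:Mon 2301:Tue 2302:Wed 2303:Thu✓
Years with five Saturdays: 2274, 2275, 2280, 2281, 2285, 2286, 2287, 2291, 2292, 2296, 2297, 2298, 2303 → 13.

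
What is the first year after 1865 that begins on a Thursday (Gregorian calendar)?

Jan 1 advances by 2 weekdays after a leap year and by 1 after a common year.
1865: Jan 1 is Sunday.
1866: Monday
1867: Tuesday
1868: Wednesday (leap)
1869: Friday
1870: Saturday
1871: Sunday
1872: Monday (leap)
1873: Wednesday
1874: Thursday
1874 begins on a Thursday

1874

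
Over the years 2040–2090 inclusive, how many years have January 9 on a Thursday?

Track January 9's weekday year by year (advancing +1, or +2 across a Feb 29):
  2040: Mon  2041: Wed (+2)  2042: Thu (+1) ✓  2043: Fri (+1)  2044: Sat (+1)
  2045: Mon (+2)  2046: Tue (+1)  2047: Wed (+1)  2048: Thu (+1) ✓  2049: Sat (+2)
  2050: Sun (+1)  2051: Mon (+1)  2052: Tue (+1)  2053: Thu (+2) ✓  … (23 more years) …
  2077: Sat (+2)  2078: Sun (+1)  2079: Mon (+1)  2080: Tue (+1)  2081: Thu (+2) ✓
  2082: Fri (+1)  2083: Sat (+1)  2084: Sun (+1)  2085: Tue (+2)  2086: Wed (+1)
  2087: Thu (+1) ✓  2088: Fri (+1)  2089: Sun (+2)  2090: Mon (+1)
Thursday years: 2042, 2048, 2053, 2059, 2070, 2076, 2081, 2087 — 8 in total.

8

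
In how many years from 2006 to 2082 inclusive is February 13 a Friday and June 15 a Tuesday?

Check each year's weekday for February 13 and June 15:
  2006: Mon/Thu  2007: Tue/Fri  2008: Wed/Sun  2009: Fri/Mon  2010: Sat/Tue  2011: Sun/Wed  2012: Mon/Fri  2013: Wed/Sat  2014: Thu/Sun  2015: Fri/Mon  2016: Sat/Wed  2017: Mon/Thu  2018: Tue/Fri  2019: Wed/Sat  …(49 more)…  2069: Wed/Sat  2070: Thu/Sun  2071: Fri/Mon  2072: Sat/Wed  2073: Mon/Thu  2074: Tue/Fri  2075: Wed/Sat  2076: Thu/Mon  2077: Sat/Tue  2078: Sun/Wed  2079: Mon/Thu  2080: Tue/Sat  2081: Thu/Sun  2082: Fri/Mon
Both conditions hold in: 2032, 2060 — 2.

2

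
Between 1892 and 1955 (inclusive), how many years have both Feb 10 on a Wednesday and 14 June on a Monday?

Check each year's weekday for Feb 10 and 14 June:
  1892: Wed/Tue  1893: Fri/Wed  1894: Sat/Thu  1895: Sun/Fri  1896: Mon/Sun  1897: Wed/Mon ✓  1898: Thu/Tue  1899: Fri/Wed  1900: Sat/Thu  1901: Sun/Fri  1902: Mon/Sat  1903: Tue/Sun  1904: Wed/Tue  1905: Fri/Wed  …(36 more)…  1942: Tue/Sun  1943: Wed/Mon ✓  1944: Thu/Wed  1945: Sat/Thu  1946: Sun/Fri  1947: Mon/Sat  1948: Tue/Mon  1949: Thu/Tue  1950: Fri/Wed  1951: Sat/Thu  1952: Sun/Sat  1953: Tue/Sun  1954: Wed/Mon ✓  1955: Thu/Tue
Both conditions hold in: 1897, 1909, 1915, 1926, 1937, 1943, 1954 — 7.

7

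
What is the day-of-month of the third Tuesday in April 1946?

16

April 1, 1946 is a Monday, so the first Tuesday is the 2nd.
The third Tuesday is 2 + 14 = 16.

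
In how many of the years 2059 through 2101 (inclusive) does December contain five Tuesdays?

December has 31 days; it has five Tuesdays when Tuesday falls among the first (month-length − 28) days — i.e. when December 1 is one of Tuesday/Monday/Sunday.
December 1 by year: 2059:Mon✓ 2060:Wed 2061:Thu 2062:Fri 2063:Sat 2064:Mon✓ 2065:Tue✓ 2066:Wed 2067:Thu 2068:Sat 2069:Sun✓ 2070:Mon✓ 2071:Tue✓ 2072:Thu 2073:Fri …(13 more)… 2087:Mon✓ 2088:Wed 2089:Thu 2090:Fri 2091:Sat 2092:Mon✓ 2093:Tue✓ 2094:Wed 2095:Thu 2096:Sat 2097:Sun✓ 2098:Mon✓ 2099:Tue✓ 2100:Wed 2101:Thu
Years with five Tuesdays: 2059, 2064, 2065, 2069, 2070, 2071, 2075, 2076, 2080, 2081, 2082, 2086, 2087, 2092, 2093, 2097, 2098, 2099 → 18.

18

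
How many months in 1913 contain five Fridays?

4

A month of length L has five Fridays iff its first Friday is on day ≤ L−28 (so day 1–3 in a 31-day month, 1–2 in a 30-day month, day 1 in a leap February).
Checking each month of 1913: Jan starts Wed (31d) ✓; Feb starts Sat (28d); Mar starts Sat (31d); Apr starts Tue (30d); May starts Thu (31d) ✓; Jun starts Sun (30d); Jul starts Tue (31d); Aug starts Fri (31d) ✓; Sep starts Mon (30d); Oct starts Wed (31d) ✓; Nov starts Sat (30d); Dec starts Mon (31d).
Five-Friday months: January, May, August, October → 4.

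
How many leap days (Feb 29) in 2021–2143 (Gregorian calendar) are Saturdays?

3

Leap years in 2021–2143: 29 of them.
Feb 29 weekday advances by 5 (mod 7) from one leap year to the next four years later (or differs when a century non-leap intervenes).
Leap-day weekdays: 2024:Thu 2028:Tue 2032:Sun 2036:Fri 2040:Wed 2044:Mon 2048:Sat✓ 2052:Thu 2056:Tue 2060:Sun 2064:Fri 2068:Wed 2072:Mon …(3 more)… 2088:Sun 2092:Fri 2096:Wed 2104:Fri 2108:Wed 2112:Mon 2116:Sat✓ 2120:Thu 2124:Tue 2128:Sun 2132:Fri 2136:Wed 2140:Mon
Saturday: 2048, 2076, 2116 → 3.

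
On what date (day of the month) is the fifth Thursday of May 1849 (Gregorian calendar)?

May 1, 1849 is a Tuesday, so the first Thursday is the 3rd.
The fifth Thursday is 3 + 28 = 31.

31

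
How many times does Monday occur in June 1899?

June 1899 has 30 days and begins on Thursday.
The first Monday is June 5.
Mondays fall on 5, 12, 19, 26 — that's 4.

4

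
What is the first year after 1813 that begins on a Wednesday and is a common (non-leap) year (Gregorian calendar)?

1817

Jan 1 advances by 2 weekdays after a leap year and by 1 after a common year.
1813: Jan 1 is Friday.
1814: Saturday
1815: Sunday
1816: Monday (leap)
1817: Wednesday
1817 begins on a Wednesday and is a common year.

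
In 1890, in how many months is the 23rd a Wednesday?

2

Check the 23rd of each month of 1890: Jan 23: Thu, Feb 23: Sun, Mar 23: Sun, Apr 23: Wed, May 23: Fri, Jun 23: Mon, Jul 23: Wed, Aug 23: Sat, Sep 23: Tue, Oct 23: Thu, Nov 23: Sun, Dec 23: Tue.
Wednesday occurs in April, July — 2 months.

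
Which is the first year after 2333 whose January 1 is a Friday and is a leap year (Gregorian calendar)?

Jan 1 advances by 2 weekdays after a leap year and by 1 after a common year.
2333: Jan 1 is Sunday.
2334: Monday
2335: Tuesday
2336: Wednesday (leap)
2337: Friday
2338: Saturday
2339: Sunday
2340: Monday (leap)
2341: Wednesday
2342: Thursday
2343: Friday
2344: Saturday (leap)
2345: Monday
2346: Tuesday
2347: Wednesday
2348: Thursday (leap)
2349: Saturday
2350: Sunday
2351: Monday
2352: Tuesday (leap)
2353: Thursday
2354: Friday
2355: Saturday
2356: Sunday (leap)
2357: Tuesday
2358: Wednesday
2359: Thursday
2360: Friday (leap)
2360 begins on a Friday and is a leap year.

2360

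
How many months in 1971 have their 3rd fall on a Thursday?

1

Check the 3rd of each month of 1971: Jan 3: Sun, Feb 3: Wed, Mar 3: Wed, Apr 3: Sat, May 3: Mon, Jun 3: Thu, Jul 3: Sat, Aug 3: Tue, Sep 3: Fri, Oct 3: Sun, Nov 3: Wed, Dec 3: Fri.
Thursday occurs in June — 1 month.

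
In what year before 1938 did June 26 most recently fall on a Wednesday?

1935

From one year to the next, a fixed date's weekday advances by 1, or by 2 when a Feb 29 lies between the two dates.
1938: June 26 is Sunday.
1937: Saturday (−1)
1936: Friday (−1)
1935: Wednesday (−2)
June 26 falls on a Wednesday in 1935.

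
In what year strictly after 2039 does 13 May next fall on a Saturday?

From one year to the next, a fixed date's weekday advances by 1, or by 2 when a Feb 29 lies between the two dates.
2039: May 13 is Friday.
2040: Sunday (+2)
2041: Monday (+1)
2042: Tuesday (+1)
2043: Wednesday (+1)
2044: Friday (+2)
2045: Saturday (+1)
13 May falls on a Saturday in 2045.

2045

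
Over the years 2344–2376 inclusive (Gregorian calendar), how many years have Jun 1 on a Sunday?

Track Jun 1's weekday year by year (advancing +1, or +2 across a Feb 29):
  2344: Thu  2345: Fri (+1)  2346: Sat (+1)  2347: Sun (+1) ✓  2348: Tue (+2)
  2349: Wed (+1)  2350: Thu (+1)  2351: Fri (+1)  2352: Sun (+2) ✓  2353: Mon (+1)
  2354: Tue (+1)  2355: Wed (+1)  2356: Fri (+2)  2357: Sat (+1)  … (5 more years) …
  2363: Sat (+1)  2364: Mon (+2)  2365: Tue (+1)  2366: Wed (+1)  2367: Thu (+1)
  2368: Sat (+2)  2369: Sun (+1) ✓  2370: Mon (+1)  2371: Tue (+1)  2372: Thu (+2)
  2373: Fri (+1)  2374: Sat (+1)  2375: Sun (+1) ✓  2376: Tue (+2)
Sunday years: 2347, 2352, 2358, 2369, 2375 — 5 in total.

5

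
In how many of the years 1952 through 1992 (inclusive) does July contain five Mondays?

July has 31 days; it has five Mondays when Monday falls among the first (month-length − 28) days — i.e. when July 1 is one of Monday/Sunday/Saturday.
July 1 by year: 1952:Tue 1953:Wed 1954:Thu 1955:Fri 1956:Sun✓ 1957:Mon✓ 1958:Tue 1959:Wed 1960:Fri 1961:Sat✓ 1962:Sun✓ 1963:Mon✓ 1964:Wed 1965:Thu 1966:Fri …(11 more)… 1978:Sat✓ 1979:Sun✓ 1980:Tue 1981:Wed 1982:Thu 1983:Fri 1984:Sun✓ 1985:Mon✓ 1986:Tue 1987:Wed 1988:Fri 1989:Sat✓ 1990:Sun✓ 1991:Mon✓ 1992:Wed
Years with five Mondays: 1956, 1957, 1961, 1962, 1963, 1967, 1968, 1972, 1973, 1974, 1978, 1979, 1984, 1985, 1989, 1990, 1991 → 17.

17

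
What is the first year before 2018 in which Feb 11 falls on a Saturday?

From one year to the next, a fixed date's weekday advances by 1, or by 2 when a Feb 29 lies between the two dates.
2018: February 11 is Sunday.
2017: Saturday (−1)
Feb 11 falls on a Saturday in 2017.

2017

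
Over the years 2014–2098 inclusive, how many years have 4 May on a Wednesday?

12

Track 4 May's weekday year by year (advancing +1, or +2 across a Feb 29):
  2014: Sun  2015: Mon (+1)  2016: Wed (+2) ✓  2017: Thu (+1)  2018: Fri (+1)
  2019: Sat (+1)  2020: Mon (+2)  2021: Tue (+1)  2022: Wed (+1) ✓  2023: Thu (+1)
  2024: Sat (+2)  2025: Sun (+1)  2026: Mon (+1)  2027: Tue (+1)  … (57 more years) …
  2085: Fri (+1)  2086: Sat (+1)  2087: Sun (+1)  2088: Tue (+2)  2089: Wed (+1) ✓
  2090: Thu (+1)  2091: Fri (+1)  2092: Sun (+2)  2093: Mon (+1)  2094: Tue (+1)
  2095: Wed (+1) ✓  2096: Fri (+2)  2097: Sat (+1)  2098: Sun (+1)
Wednesday years: 2016, 2022, 2033, 2039, 2044, 2050, 2061, 2067, 2072, 2078, 2089, 2095 — 12 in total.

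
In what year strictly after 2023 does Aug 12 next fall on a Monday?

From one year to the next, a fixed date's weekday advances by 1, or by 2 when a Feb 29 lies between the two dates.
2023: August 12 is Saturday.
2024: Monday (+2)
Aug 12 falls on a Monday in 2024.

2024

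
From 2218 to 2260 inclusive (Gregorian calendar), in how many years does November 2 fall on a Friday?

7

Track November 2's weekday year by year (advancing +1, or +2 across a Feb 29):
  2218: Mon  2219: Tue (+1)  2220: Thu (+2)  2221: Fri (+1) ✓  2222: Sat (+1)
  2223: Sun (+1)  2224: Tue (+2)  2225: Wed (+1)  2226: Thu (+1)  2227: Fri (+1) ✓
  2228: Sun (+2)  2229: Mon (+1)  2230: Tue (+1)  2231: Wed (+1)  … (15 more years) …
  2247: Tue (+1)  2248: Thu (+2)  2249: Fri (+1) ✓  2250: Sat (+1)  2251: Sun (+1)
  2252: Tue (+2)  2253: Wed (+1)  2254: Thu (+1)  2255: Fri (+1) ✓  2256: Sun (+2)
  2257: Mon (+1)  2258: Tue (+1)  2259: Wed (+1)  2260: Fri (+2) ✓
Friday years: 2221, 2227, 2232, 2238, 2249, 2255, 2260 — 7 in total.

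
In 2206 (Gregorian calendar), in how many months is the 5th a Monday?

Check the 5th of each month of 2206: Jan 5: Sun, Feb 5: Wed, Mar 5: Wed, Apr 5: Sat, May 5: Mon, Jun 5: Thu, Jul 5: Sat, Aug 5: Tue, Sep 5: Fri, Oct 5: Sun, Nov 5: Wed, Dec 5: Fri.
Monday occurs in May — 1 month.

1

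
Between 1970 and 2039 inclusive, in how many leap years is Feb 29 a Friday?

Leap years in 1970–2039: 17 of them.
Feb 29 weekday advances by 5 (mod 7) from one leap year to the next four years later (or differs when a century non-leap intervenes).
Leap-day weekdays: 1972:Tue 1976:Sun 1980:Fri✓ 1984:Wed 1988:Mon 1992:Sat 1996:Thu 2000:Tue 2004:Sun 2008:Fri✓ 2012:Wed 2016:Mon 2020:Sat 2024:Thu 2028:Tue 2032:Sun 2036:Fri✓
Friday: 1980, 2008, 2036 → 3.

3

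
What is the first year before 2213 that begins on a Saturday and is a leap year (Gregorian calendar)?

Jan 1 advances by 2 weekdays after a leap year and by 1 after a common year.
2213: Jan 1 is Friday.
2212: Wednesday (leap)
2211: Tuesday
2210: Monday
2209: Sunday
2208: Friday (leap)
2207: Thursday
2206: Wednesday
2205: Tuesday
2204: Sunday (leap)
2203: Saturday
2202: Friday
2201: Thursday
2200: Wednesday
2199: Tuesday
2198: Monday
2197: Sunday
2196: Friday (leap)
2195: Thursday
2194: Wednesday
2193: Tuesday
2192: Sunday (leap)
2191: Saturday
2190: Friday
2189: Thursday
2188: Tuesday (leap)
2187: Monday
2186: Sunday
2185: Saturday
2184: Thursday (leap)
2183: Wednesday
2182: Tuesday
2181: Monday
2180: Saturday (leap)
2180 begins on a Saturday and is a leap year.

2180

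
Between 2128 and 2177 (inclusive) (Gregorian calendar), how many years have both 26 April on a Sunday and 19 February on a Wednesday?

2

Check each year's weekday for 26 April and 19 February:
  2128: Mon/Thu  2129: Tue/Sat  2130: Wed/Sun  2131: Thu/Mon  2132: Sat/Tue  2133: Sun/Thu  2134: Mon/Fri  2135: Tue/Sat  2136: Thu/Sun  2137: Fri/Tue  2138: Sat/Wed  2139: Sun/Thu  2140: Tue/Fri  2141: Wed/Sun  …(22 more)…  2164: Thu/Sun  2165: Fri/Tue  2166: Sat/Wed  2167: Sun/Thu  2168: Tue/Fri  2169: Wed/Sun  2170: Thu/Mon  2171: Fri/Tue  2172: Sun/Wed ✓  2173: Mon/Fri  2174: Tue/Sat  2175: Wed/Sun  2176: Fri/Mon  2177: Sat/Wed
Both conditions hold in: 2144, 2172 — 2.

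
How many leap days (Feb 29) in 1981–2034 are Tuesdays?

Leap years in 1981–2034: 13 of them.
Feb 29 weekday advances by 5 (mod 7) from one leap year to the next four years later (or differs when a century non-leap intervenes).
Leap-day weekdays: 1984:Wed 1988:Mon 1992:Sat 1996:Thu 2000:Tue✓ 2004:Sun 2008:Fri 2012:Wed 2016:Mon 2020:Sat 2024:Thu 2028:Tue✓ 2032:Sun
Tuesday: 2000, 2028 → 2.

2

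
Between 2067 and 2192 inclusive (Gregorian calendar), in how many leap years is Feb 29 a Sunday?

4

Leap years in 2067–2192: 31 of them.
Feb 29 weekday advances by 5 (mod 7) from one leap year to the next four years later (or differs when a century non-leap intervenes).
Leap-day weekdays: 2068:Wed 2072:Mon 2076:Sat 2080:Thu 2084:Tue 2088:Sun✓ 2092:Fri 2096:Wed 2104:Fri 2108:Wed 2112:Mon 2116:Sat 2120:Thu …(5 more)… 2144:Sat 2148:Thu 2152:Tue 2156:Sun✓ 2160:Fri 2164:Wed 2168:Mon 2172:Sat 2176:Thu 2180:Tue 2184:Sun✓ 2188:Fri 2192:Wed
Sunday: 2088, 2128, 2156, 2184 → 4.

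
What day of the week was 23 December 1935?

Monday

January 1, 1935 is a Tuesday.
December 23 is day 357 of the year, i.e. 356 days after Jan 1.
356 mod 7 = 6, so advance 6 weekdays from Tuesday: Monday.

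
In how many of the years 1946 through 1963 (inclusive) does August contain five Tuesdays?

7

August has 31 days; it has five Tuesdays when Tuesday falls among the first (month-length − 28) days — i.e. when August 1 is one of Tuesday/Monday/Sunday.
August 1 by year: 1946:Thu 1947:Fri 1948:Sun✓ 1949:Mon✓ 1950:Tue✓ 1951:Wed 1952:Fri 1953:Sat 1954:Sun✓ 1955:Mon✓ 1956:Wed 1957:Thu 1958:Fri 1959:Sat 1960:Mon✓ 1961:Tue✓ 1962:Wed 1963:Thu
Years with five Tuesdays: 1948, 1949, 1950, 1954, 1955, 1960, 1961 → 7.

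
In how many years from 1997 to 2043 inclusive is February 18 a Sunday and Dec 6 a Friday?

Check each year's weekday for February 18 and Dec 6:
  1997: Tue/Sat  1998: Wed/Sun  1999: Thu/Mon  2000: Fri/Wed  2001: Sun/Thu  2002: Mon/Fri  2003: Tue/Sat  2004: Wed/Mon  2005: Fri/Tue  2006: Sat/Wed  2007: Sun/Thu  2008: Mon/Sat  2009: Wed/Sun  2010: Thu/Mon  …(19 more)…  2030: Mon/Fri  2031: Tue/Sat  2032: Wed/Mon  2033: Fri/Tue  2034: Sat/Wed  2035: Sun/Thu  2036: Mon/Sat  2037: Wed/Sun  2038: Thu/Mon  2039: Fri/Tue  2040: Sat/Thu  2041: Mon/Fri  2042: Tue/Sat  2043: Wed/Sun
Both conditions hold in: 2024 — 1.

1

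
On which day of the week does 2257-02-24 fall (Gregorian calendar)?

Tuesday

January 1, 2257 is a Thursday.
February 24 is day 55 of the year, i.e. 54 days after Jan 1.
54 mod 7 = 5, so advance 5 weekdays from Thursday: Tuesday.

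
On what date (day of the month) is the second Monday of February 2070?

10

February 1, 2070 is a Saturday, so the first Monday is the 3rd.
The second Monday is 3 + 7 = 10.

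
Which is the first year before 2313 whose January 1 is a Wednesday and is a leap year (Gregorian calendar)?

Jan 1 advances by 2 weekdays after a leap year and by 1 after a common year.
2313: Jan 1 is Wednesday.
2312: Monday (leap)
2311: Sunday
2310: Saturday
2309: Friday
2308: Wednesday (leap)
2308 begins on a Wednesday and is a leap year.

2308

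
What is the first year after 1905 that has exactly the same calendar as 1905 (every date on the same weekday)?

1911

Two years share a calendar iff Jan 1 falls on the same weekday and both are leap or both are common. 1905: Jan 1 is Sunday, common year.
1906: Jan 1 Monday, common
1907: Jan 1 Tuesday, common
1908: Jan 1 Wednesday, leap
1909: Jan 1 Friday, common
1910: Jan 1 Saturday, common
1911: Jan 1 Sunday, common
1911 matches on both conditions.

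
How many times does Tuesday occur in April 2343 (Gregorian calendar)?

April 2343 has 30 days and begins on Thursday.
The first Tuesday is April 6.
Tuesdays fall on 6, 13, 20, 27 — that's 4.

4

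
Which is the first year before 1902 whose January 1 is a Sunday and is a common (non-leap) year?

Jan 1 advances by 2 weekdays after a leap year and by 1 after a common year.
1902: Jan 1 is Wednesday.
1901: Tuesday
1900: Monday
1899: Sunday
1899 begins on a Sunday and is a common year.

1899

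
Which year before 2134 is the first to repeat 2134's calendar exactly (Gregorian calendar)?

Two years share a calendar iff Jan 1 falls on the same weekday and both are leap or both are common. 2134: Jan 1 is Friday, common year.
2133: Jan 1 Thursday, common
2132: Jan 1 Tuesday, leap
2131: Jan 1 Monday, common
2130: Jan 1 Sunday, common
2129: Jan 1 Saturday, common
2128: Jan 1 Thursday, leap
2127: Jan 1 Wednesday, common
2126: Jan 1 Tuesday, common
2125: Jan 1 Monday, common
2124: Jan 1 Saturday, leap
2123: Jan 1 Friday, common
2123 matches on both conditions.

2123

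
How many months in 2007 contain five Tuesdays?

4

A month of length L has five Tuesdays iff its first Tuesday is on day ≤ L−28 (so day 1–3 in a 31-day month, 1–2 in a 30-day month, day 1 in a leap February).
Checking each month of 2007: Jan starts Mon (31d) ✓; Feb starts Thu (28d); Mar starts Thu (31d); Apr starts Sun (30d); May starts Tue (31d) ✓; Jun starts Fri (30d); Jul starts Sun (31d) ✓; Aug starts Wed (31d); Sep starts Sat (30d); Oct starts Mon (31d) ✓; Nov starts Thu (30d); Dec starts Sat (31d).
Five-Tuesday months: January, May, July, October → 4.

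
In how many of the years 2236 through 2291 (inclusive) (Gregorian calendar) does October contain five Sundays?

October has 31 days; it has five Sundays when Sunday falls among the first (month-length − 28) days — i.e. when October 1 is one of Sunday/Saturday/Friday.
October 1 by year: 2236:Sat✓ 2237:Sun✓ 2238:Mon 2239:Tue 2240:Thu 2241:Fri✓ 2242:Sat✓ 2243:Sun✓ 2244:Tue 2245:Wed 2246:Thu 2247:Fri✓ 2248:Sun✓ 2249:Mon 2250:Tue …(26 more)… 2277:Mon 2278:Tue 2279:Wed 2280:Fri✓ 2281:Sat✓ 2282:Sun✓ 2283:Mon 2284:Wed 2285:Thu 2286:Fri✓ 2287:Sat✓ 2288:Mon 2289:Tue 2290:Wed 2291:Thu
Years with five Sundays: 2236, 2237, 2241, 2242, 2243, 2247, 2248, 2252, 2253, 2254, 2258, 2259, 2264, 2265, 2269, 2270, 2271, 2275, 2276, 2280, 2281, 2282, 2286, 2287 → 24.

24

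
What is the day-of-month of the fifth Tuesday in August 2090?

29

August 1, 2090 is a Tuesday, so the first Tuesday is the 1st.
The fifth Tuesday is 1 + 28 = 29.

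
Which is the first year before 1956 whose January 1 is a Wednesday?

Jan 1 advances by 2 weekdays after a leap year and by 1 after a common year.
1956: Jan 1 is Sunday (leap).
1955: Saturday
1954: Friday
1953: Thursday
1952: Tuesday (leap)
1951: Monday
1950: Sunday
1949: Saturday
1948: Thursday (leap)
1947: Wednesday
1947 begins on a Wednesday

1947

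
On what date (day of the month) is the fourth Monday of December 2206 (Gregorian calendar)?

December 1, 2206 is a Monday, so the first Monday is the 1st.
The fourth Monday is 1 + 21 = 22.

22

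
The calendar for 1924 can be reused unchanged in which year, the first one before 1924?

1884

Two years share a calendar iff Jan 1 falls on the same weekday and both are leap or both are common. 1924: Jan 1 is Tuesday, leap year.
1923: Jan 1 Monday, common
1922: Jan 1 Sunday, common
1921: Jan 1 Saturday, common
1920: Jan 1 Thursday, leap
1919: Jan 1 Wednesday, common
1918: Jan 1 Tuesday, common
1917: Jan 1 Monday, common
1916: Jan 1 Saturday, leap
1915: Jan 1 Friday, common
1914: Jan 1 Thursday, common
1913: Jan 1 Wednesday, common
1912: Jan 1 Monday, leap
1911: Jan 1 Sunday, common
1910: Jan 1 Saturday, common
1909: Jan 1 Friday, common
1908: Jan 1 Wednesday, leap
1907: Jan 1 Tuesday, common
1906: Jan 1 Monday, common
1905: Jan 1 Sunday, common
1904: Jan 1 Friday, leap
1903: Jan 1 Thursday, common
1902: Jan 1 Wednesday, common
1901: Jan 1 Tuesday, common
1900: Jan 1 Monday, common
1899: Jan 1 Sunday, common
1898: Jan 1 Saturday, common
1897: Jan 1 Friday, common
1896: Jan 1 Wednesday, leap
1895: Jan 1 Tuesday, common
1894: Jan 1 Monday, common
1893: Jan 1 Sunday, common
1892: Jan 1 Friday, leap
1891: Jan 1 Thursday, common
1890: Jan 1 Wednesday, common
1889: Jan 1 Tuesday, common
1888: Jan 1 Sunday, leap
1887: Jan 1 Saturday, common
1886: Jan 1 Friday, common
1885: Jan 1 Thursday, common
1884: Jan 1 Tuesday, leap
1884 matches on both conditions.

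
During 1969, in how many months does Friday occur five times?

4

A month of length L has five Fridays iff its first Friday is on day ≤ L−28 (so day 1–3 in a 31-day month, 1–2 in a 30-day month, day 1 in a leap February).
Checking each month of 1969: Jan starts Wed (31d) ✓; Feb starts Sat (28d); Mar starts Sat (31d); Apr starts Tue (30d); May starts Thu (31d) ✓; Jun starts Sun (30d); Jul starts Tue (31d); Aug starts Fri (31d) ✓; Sep starts Mon (30d); Oct starts Wed (31d) ✓; Nov starts Sat (30d); Dec starts Mon (31d).
Five-Friday months: January, May, August, October → 4.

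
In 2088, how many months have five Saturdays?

A month of length L has five Saturdays iff its first Saturday is on day ≤ L−28 (so day 1–3 in a 31-day month, 1–2 in a 30-day month, day 1 in a leap February).
Checking each month of 2088: Jan starts Thu (31d) ✓; Feb starts Sun (29d); Mar starts Mon (31d); Apr starts Thu (30d); May starts Sat (31d) ✓; Jun starts Tue (30d); Jul starts Thu (31d) ✓; Aug starts Sun (31d); Sep starts Wed (30d); Oct starts Fri (31d) ✓; Nov starts Mon (30d); Dec starts Wed (31d).
Five-Saturday months: January, May, July, October → 4.

4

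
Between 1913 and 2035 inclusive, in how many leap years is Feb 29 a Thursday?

4

Leap years in 1913–2035: 30 of them.
Feb 29 weekday advances by 5 (mod 7) from one leap year to the next four years later (or differs when a century non-leap intervenes).
Leap-day weekdays: 1916:Tue 1920:Sun 1924:Fri 1928:Wed 1932:Mon 1936:Sat 1940:Thu✓ 1944:Tue 1948:Sun 1952:Fri 1956:Wed 1960:Mon 1964:Sat …(4 more)… 1984:Wed 1988:Mon 1992:Sat 1996:Thu✓ 2000:Tue 2004:Sun 2008:Fri 2012:Wed 2016:Mon 2020:Sat 2024:Thu✓ 2028:Tue 2032:Sun
Thursday: 1940, 1968, 1996, 2024 → 4.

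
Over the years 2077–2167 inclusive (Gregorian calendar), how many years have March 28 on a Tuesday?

Track March 28's weekday year by year (advancing +1, or +2 across a Feb 29):
  2077: Sun  2078: Mon (+1)  2079: Tue (+1) ✓  2080: Thu (+2)  2081: Fri (+1)
  2082: Sat (+1)  2083: Sun (+1)  2084: Tue (+2) ✓  2085: Wed (+1)  2086: Thu (+1)
  2087: Fri (+1)  2088: Sun (+2)  2089: Mon (+1)  2090: Tue (+1) ✓  … (63 more years) …
  2154: Thu (+1)  2155: Fri (+1)  2156: Sun (+2)  2157: Mon (+1)  2158: Tue (+1) ✓
  2159: Wed (+1)  2160: Fri (+2)  2161: Sat (+1)  2162: Sun (+1)  2163: Mon (+1)
  2164: Wed (+2)  2165: Thu (+1)  2166: Fri (+1)  2167: Sat (+1)
Tuesday years: 2079, 2084, 2090, 2102, 2113, 2119, 2124, 2130, 2141, 2147, 2152, 2158 — 12 in total.

12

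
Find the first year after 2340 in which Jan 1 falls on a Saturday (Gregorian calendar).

Jan 1 advances by 2 weekdays after a leap year and by 1 after a common year.
2340: Jan 1 is Monday (leap).
2341: Wednesday
2342: Thursday
2343: Friday
2344: Saturday (leap)
2344 begins on a Saturday

2344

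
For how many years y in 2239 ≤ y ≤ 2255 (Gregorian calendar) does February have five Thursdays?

February has 28 days (29 in leap years); it has five Thursdays when Thursday falls among the first (month-length − 28) days — i.e. when February 1 is Thursday in a leap year (never in a common year).
February 1 by year: 2239:Fri 2240:Sat 2241:Mon 2242:Tue 2243:Wed 2244:Thu✓ 2245:Sat 2246:Sun 2247:Mon 2248:Tue 2249:Thu 2250:Fri 2251:Sat 2252:Sun 2253:Tue 2254:Wed 2255:Thu
Years with five Thursdays: 2244 → 1.

1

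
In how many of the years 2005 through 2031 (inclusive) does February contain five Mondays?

1

February has 28 days (29 in leap years); it has five Mondays when Monday falls among the first (month-length − 28) days — i.e. when February 1 is Monday in a leap year (never in a common year).
February 1 by year: 2005:Tue 2006:Wed 2007:Thu 2008:Fri 2009:Sun 2010:Mon 2011:Tue 2012:Wed 2013:Fri 2014:Sat 2015:Sun 2016:Mon✓ 2017:Wed 2018:Thu 2019:Fri 2020:Sat 2021:Mon 2022:Tue 2023:Wed 2024:Thu 2025:Sat 2026:Sun 2027:Mon 2028:Tue 2029:Thu 2030:Fri 2031:Sat
Years with five Mondays: 2016 → 1.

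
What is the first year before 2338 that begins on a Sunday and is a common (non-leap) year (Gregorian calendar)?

2333

Jan 1 advances by 2 weekdays after a leap year and by 1 after a common year.
2338: Jan 1 is Saturday.
2337: Friday
2336: Wednesday (leap)
2335: Tuesday
2334: Monday
2333: Sunday
2333 begins on a Sunday and is a common year.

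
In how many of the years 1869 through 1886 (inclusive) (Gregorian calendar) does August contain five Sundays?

August has 31 days; it has five Sundays when Sunday falls among the first (month-length − 28) days — i.e. when August 1 is one of Sunday/Saturday/Friday.
August 1 by year: 1869:Sun✓ 1870:Mon 1871:Tue 1872:Thu 1873:Fri✓ 1874:Sat✓ 1875:Sun✓ 1876:Tue 1877:Wed 1878:Thu 1879:Fri✓ 1880:Sun✓ 1881:Mon 1882:Tue 1883:Wed 1884:Fri✓ 1885:Sat✓ 1886:Sun✓
Years with five Sundays: 1869, 1873, 1874, 1875, 1879, 1880, 1884, 1885, 1886 → 9.

9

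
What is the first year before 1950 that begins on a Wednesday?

Jan 1 advances by 2 weekdays after a leap year and by 1 after a common year.
1950: Jan 1 is Sunday.
1949: Saturday
1948: Thursday (leap)
1947: Wednesday
1947 begins on a Wednesday

1947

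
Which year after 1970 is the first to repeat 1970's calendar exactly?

Two years share a calendar iff Jan 1 falls on the same weekday and both are leap or both are common. 1970: Jan 1 is Thursday, common year.
1971: Jan 1 Friday, common
1972: Jan 1 Saturday, leap
1973: Jan 1 Monday, common
1974: Jan 1 Tuesday, common
1975: Jan 1 Wednesday, common
1976: Jan 1 Thursday, leap
1977: Jan 1 Saturday, common
1978: Jan 1 Sunday, common
1979: Jan 1 Monday, common
1980: Jan 1 Tuesday, leap
1981: Jan 1 Thursday, common
1981 matches on both conditions.

1981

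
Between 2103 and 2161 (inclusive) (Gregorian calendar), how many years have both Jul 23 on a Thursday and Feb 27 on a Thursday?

2

Check each year's weekday for Jul 23 and Feb 27:
  2103: Mon/Tue  2104: Wed/Wed  2105: Thu/Fri  2106: Fri/Sat  2107: Sat/Sun  2108: Mon/Mon  2109: Tue/Wed  2110: Wed/Thu  2111: Thu/Fri  2112: Sat/Sat  2113: Sun/Mon  2114: Mon/Tue  2115: Tue/Wed  2116: Thu/Thu ✓  …(31 more)…  2148: Tue/Tue  2149: Wed/Thu  2150: Thu/Fri  2151: Fri/Sat  2152: Sun/Sun  2153: Mon/Tue  2154: Tue/Wed  2155: Wed/Thu  2156: Fri/Fri  2157: Sat/Sun  2158: Sun/Mon  2159: Mon/Tue  2160: Wed/Wed  2161: Thu/Fri
Both conditions hold in: 2116, 2144 — 2.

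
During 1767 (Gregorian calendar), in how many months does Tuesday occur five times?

A month of length L has five Tuesdays iff its first Tuesday is on day ≤ L−28 (so day 1–3 in a 31-day month, 1–2 in a 30-day month, day 1 in a leap February).
Checking each month of 1767: Jan starts Thu (31d); Feb starts Sun (28d); Mar starts Sun (31d) ✓; Apr starts Wed (30d); May starts Fri (31d); Jun starts Mon (30d) ✓; Jul starts Wed (31d); Aug starts Sat (31d); Sep starts Tue (30d) ✓; Oct starts Thu (31d); Nov starts Sun (30d); Dec starts Tue (31d) ✓.
Five-Tuesday months: March, June, September, December → 4.

4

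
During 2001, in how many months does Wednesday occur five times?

4

A month of length L has five Wednesdays iff its first Wednesday is on day ≤ L−28 (so day 1–3 in a 31-day month, 1–2 in a 30-day month, day 1 in a leap February).
Checking each month of 2001: Jan starts Mon (31d) ✓; Feb starts Thu (28d); Mar starts Thu (31d); Apr starts Sun (30d); May starts Tue (31d) ✓; Jun starts Fri (30d); Jul starts Sun (31d); Aug starts Wed (31d) ✓; Sep starts Sat (30d); Oct starts Mon (31d) ✓; Nov starts Thu (30d); Dec starts Sat (31d).
Five-Wednesday months: January, May, August, October → 4.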